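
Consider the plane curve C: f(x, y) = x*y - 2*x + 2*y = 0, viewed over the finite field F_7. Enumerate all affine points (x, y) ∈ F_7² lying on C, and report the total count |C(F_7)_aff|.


Affine F_7-points: {(0, 0), (1, 3), (2, 1), (3, 4), (4, 6), (6, 5)}; count = 6.

For each of the 49 pairs (x, y) ∈ F_7², evaluate f(x, y) mod 7. Record the zeros.
  x = 0: [0↦0, 1↦2, 2↦4, 3↦6, 4↦1, 5↦3, 6↦5]  zeros at y ∈ {0}
  x = 1: [0↦5, 1↦1, 2↦4, 3↦0, 4↦3, 5↦6, 6↦2]  zeros at y ∈ {3}
  x = 2: [0↦3, 1↦0, 2↦4, 3↦1, 4↦5, 5↦2, 6↦6]  zeros at y ∈ {1}
  x = 3: [0↦1, 1↦6, 2↦4, 3↦2, 4↦0, 5↦5, 6↦3]  zeros at y ∈ {4}
  x = 4: [0↦6, 1↦5, 2↦4, 3↦3, 4↦2, 5↦1, 6↦0]  zeros at y ∈ {6}
  x = 5: [0↦4, 1↦4, 2↦4, 3↦4, 4↦4, 5↦4, 6↦4]  zeros at y ∈ ∅
  x = 6: [0↦2, 1↦3, 2↦4, 3↦5, 4↦6, 5↦0, 6↦1]  zeros at y ∈ {5}
Collecting zeros: affine points = {(0, 0), (1, 3), (2, 1), (3, 4), (4, 6), (6, 5)}.
Total count |C(F_7)_aff| = 6.


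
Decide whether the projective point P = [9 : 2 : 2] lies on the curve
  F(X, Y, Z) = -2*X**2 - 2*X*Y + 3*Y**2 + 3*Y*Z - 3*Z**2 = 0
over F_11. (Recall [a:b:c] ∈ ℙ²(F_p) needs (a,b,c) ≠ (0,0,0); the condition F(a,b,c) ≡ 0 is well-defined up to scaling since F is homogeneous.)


F(9,2,2) ≡ 1 (mod 11); P is NOT on the curve.

Evaluate F(9, 2, 2) term-by-term (mod 11).
  -2*X**2 ↦ -2·81·1·1 = -162
  -2*X*Y ↦ -2·9·2·1 = -36
  3*Y**2 ↦ 3·1·4·1 = 12
  3*Y*Z ↦ 3·1·2·2 = 12
  -3*Z**2 ↦ -3·1·1·4 = -12
Sum: F(9, 2, 2) = (-162) + (-36) + (12) + (12) + (-12) = -186.
Reducing mod 11: -186 ≡ 1 (mod 11).
Since F(a, b, c) ≡ 1 ≠ 0 (mod 11), P does NOT lie on the curve.


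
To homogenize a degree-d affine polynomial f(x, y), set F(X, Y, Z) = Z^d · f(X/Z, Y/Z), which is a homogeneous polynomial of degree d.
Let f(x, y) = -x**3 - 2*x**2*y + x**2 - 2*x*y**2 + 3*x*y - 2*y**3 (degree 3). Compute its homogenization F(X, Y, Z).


F(X, Y, Z) = -X**3 - 2*X**2*Y + X**2*Z - 2*X*Y**2 + 3*X*Y*Z - 2*Y**3

deg(f) = 3.
Substitute x = X/Z, y = Y/Z into f, then multiply by Z^3.
  monomial -1·x^3·y^0 ↦ -1·X^3·Y^0·Z^0.
  monomial -2·x^2·y^1 ↦ -2·X^2·Y^1·Z^0.
  monomial 1·x^2·y^0 ↦ 1·X^2·Y^0·Z^1.
  monomial -2·x^1·y^2 ↦ -2·X^1·Y^2·Z^0.
  monomial 3·x^1·y^1 ↦ 3·X^1·Y^1·Z^1.
  monomial -2·x^0·y^3 ↦ -2·X^0·Y^3·Z^0.
Collecting: F(X, Y, Z) = -X**3 - 2*X**2*Y + X**2*Z - 2*X*Y**2 + 3*X*Y*Z - 2*Y**3.


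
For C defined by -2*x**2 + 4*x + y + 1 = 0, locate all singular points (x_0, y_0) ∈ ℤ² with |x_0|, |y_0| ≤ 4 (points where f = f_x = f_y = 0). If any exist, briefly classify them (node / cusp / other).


No singular points in the scanned grid; C is smooth there.

Compute partial derivatives:
  f_x = 4 - 4*x.
  f_y = 1.
f_y = 1 is a nonzero constant, so f_y never vanishes: no point (x, y) can satisfy f = f_x = f_y = 0. In particular no (x, y) ∈ {−4, ..., 4}² is singular; the curve is smooth.


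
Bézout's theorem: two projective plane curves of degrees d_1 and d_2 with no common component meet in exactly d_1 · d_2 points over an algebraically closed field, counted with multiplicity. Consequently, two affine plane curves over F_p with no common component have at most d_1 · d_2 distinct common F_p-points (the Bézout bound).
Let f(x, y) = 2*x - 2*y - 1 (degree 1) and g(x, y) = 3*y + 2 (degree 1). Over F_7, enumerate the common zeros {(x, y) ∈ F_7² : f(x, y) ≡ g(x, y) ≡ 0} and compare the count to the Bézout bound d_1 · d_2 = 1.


Common zeros: {(1, 4)}; count = 1; Bézout bound = 1.

deg(f) = 1, deg(g) = 1, so Bézout bound = 1.
Scan x ∈ F_7. For each x, list the y ∈ F_7 with f(x, y) ≡ 0 and those with g(x, y) ≡ 0 (mod 7); the common zeros in that column are the intersection.
  x = 0: f ≡ 0 at y ∈ {3}; g ≡ 0 at y ∈ {4}; common: ∅.
  x = 1: f ≡ 0 at y ∈ {4}; g ≡ 0 at y ∈ {4}; common: {4}.
  x = 2: f ≡ 0 at y ∈ {5}; g ≡ 0 at y ∈ {4}; common: ∅.
  x = 3: f ≡ 0 at y ∈ {6}; g ≡ 0 at y ∈ {4}; common: ∅.
  x = 4: f ≡ 0 at y ∈ {0}; g ≡ 0 at y ∈ {4}; common: ∅.
  x = 5: f ≡ 0 at y ∈ {1}; g ≡ 0 at y ∈ {4}; common: ∅.
  x = 6: f ≡ 0 at y ∈ {2}; g ≡ 0 at y ∈ {4}; common: ∅.
Collecting: common zeros = {(1, 4)}, so the count is 1.
Comparison with the Bézout bound: 1 ≤ 1 = deg(f)·deg(g), as expected for curves with no common component (the bound is attained).


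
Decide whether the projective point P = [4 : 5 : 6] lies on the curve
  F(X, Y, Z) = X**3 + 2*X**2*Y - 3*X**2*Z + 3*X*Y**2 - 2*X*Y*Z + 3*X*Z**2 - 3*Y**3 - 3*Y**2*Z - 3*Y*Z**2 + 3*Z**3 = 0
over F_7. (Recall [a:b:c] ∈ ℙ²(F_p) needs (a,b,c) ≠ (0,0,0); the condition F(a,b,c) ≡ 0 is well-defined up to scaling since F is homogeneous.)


F(4,5,6) ≡ 5 (mod 7); P is NOT on the curve.

Evaluate F(4, 5, 6) term-by-term (mod 7).
  X**3 ↦ 1·64·1·1 = 64
  2*X**2*Y ↦ 2·16·5·1 = 160
  -3*X**2*Z ↦ -3·16·1·6 = -288
  3*X*Y**2 ↦ 3·4·25·1 = 300
  -2*X*Y*Z ↦ -2·4·5·6 = -240
  3*X*Z**2 ↦ 3·4·1·36 = 432
  -3*Y**3 ↦ -3·1·125·1 = -375
  -3*Y**2*Z ↦ -3·1·25·6 = -450
  -3*Y*Z**2 ↦ -3·1·5·36 = -540
  3*Z**3 ↦ 3·1·1·216 = 648
Sum: F(4, 5, 6) = (64) + (160) + (-288) + (300) + (-240) + (432) + (-375) + (-450) + (-540) + (648) = -289.
Reducing mod 7: -289 ≡ 5 (mod 7).
Since F(a, b, c) ≡ 5 ≠ 0 (mod 7), P does NOT lie on the curve.


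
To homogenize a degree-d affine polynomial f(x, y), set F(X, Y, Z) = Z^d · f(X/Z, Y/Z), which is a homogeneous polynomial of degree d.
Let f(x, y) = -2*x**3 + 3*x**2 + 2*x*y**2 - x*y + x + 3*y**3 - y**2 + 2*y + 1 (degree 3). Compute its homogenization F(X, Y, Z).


F(X, Y, Z) = -2*X**3 + 3*X**2*Z + 2*X*Y**2 - X*Y*Z + X*Z**2 + 3*Y**3 - Y**2*Z + 2*Y*Z**2 + Z**3

deg(f) = 3.
Substitute x = X/Z, y = Y/Z into f, then multiply by Z^3.
  monomial -2·x^3·y^0 ↦ -2·X^3·Y^0·Z^0.
  monomial 3·x^2·y^0 ↦ 3·X^2·Y^0·Z^1.
  monomial 2·x^1·y^2 ↦ 2·X^1·Y^2·Z^0.
  monomial -1·x^1·y^1 ↦ -1·X^1·Y^1·Z^1.
  monomial 1·x^1·y^0 ↦ 1·X^1·Y^0·Z^2.
  monomial 3·x^0·y^3 ↦ 3·X^0·Y^3·Z^0.
  monomial -1·x^0·y^2 ↦ -1·X^0·Y^2·Z^1.
  monomial 2·x^0·y^1 ↦ 2·X^0·Y^1·Z^2.
  monomial 1·x^0·y^0 ↦ 1·X^0·Y^0·Z^3.
Collecting: F(X, Y, Z) = -2*X**3 + 3*X**2*Z + 2*X*Y**2 - X*Y*Z + X*Z**2 + 3*Y**3 - Y**2*Z + 2*Y*Z**2 + Z**3.


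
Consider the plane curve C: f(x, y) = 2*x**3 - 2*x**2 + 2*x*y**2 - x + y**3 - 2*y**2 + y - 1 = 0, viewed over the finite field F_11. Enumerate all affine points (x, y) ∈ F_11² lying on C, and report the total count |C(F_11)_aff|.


Affine F_11-points: {(0, 3), (1, 1), (1, 4), (1, 6), (4, 1), (5, 6), (6, 3), (6, 6), (7, 1), (7, 2), (7, 7), (9, 7), (10, 4)}; count = 13.

For each of the 121 pairs (x, y) ∈ F_11², evaluate f(x, y) mod 11. Record the zeros.
  x = 0: [0↦10, 1↦10, 2↦1, 3↦0, 4↦2, 5↦2, 6↦6, 7↦9, 8↦6, 9↦3, 10↦6]  zeros at y ∈ {3}
  x = 1: [0↦9, 1↦0, 2↦8, 3↦6, 4↦0, 5↦7, 6↦0, 7↦7, 8↦1, 9↦10, 10↦7]  zeros at y ∈ {1, 4, 6}
  x = 2: [0↦5, 1↦9, 2↦1, 3↦9, 4↦6, 5↦9, 6↦2, 7↦2, 8↦4, 9↦3, 10↦5]  zeros at y ∈ ∅
  x = 3: [0↦10, 1↦5, 2↦3, 3↦10, 4↦10, 5↦9, 6↦2, 7↦6, 8↦5, 9↦5, 10↦1]  zeros at y ∈ ∅
  x = 4: [0↦3, 1↦0, 2↦4, 3↦10, 4↦2, 5↦8, 6↦1, 7↦9, 8↦5, 9↦6, 10↦7]  zeros at y ∈ {1}
  x = 5: [0↦7, 1↦6, 2↦5, 3↦10, 4↦5, 5↦7, 6↦0, 7↦1, 8↦5, 9↦7, 10↦2]  zeros at y ∈ {6}
  x = 6: [0↦1, 1↦2, 2↦7, 3↦0, 4↦9, 5↦7, 6↦0, 7↦5, 8↦6, 9↦9, 10↦9]  zeros at y ∈ {3, 6}
  x = 7: [0↦8, 1↦0, 2↦0, 3↦3, 4↦4, 5↦9, 6↦2, 7↦0, 8↦9, 9↦2, 10↦7]  zeros at y ∈ {1, 2, 7}
  x = 8: [0↦7, 1↦1, 2↦7, 3↦9, 4↦2, 5↦3, 6↦7, 7↦9, 8↦4, 9↦9, 10↦8]  zeros at y ∈ ∅
  x = 9: [0↦10, 1↦6, 2↦7, 3↦8, 4↦4, 5↦1, 6↦5, 7↦0, 8↦3, 9↦9, 10↦2]  zeros at y ∈ {7}
  x = 10: [0↦7, 1↦5, 2↦1, 3↦1, 4↦0, 5↦4, 6↦8, 7↦7, 8↦7, 9↦3, 10↦1]  zeros at y ∈ {4}
Collecting zeros: affine points = {(0, 3), (1, 1), (1, 4), (1, 6), (4, 1), (5, 6), (6, 3), (6, 6), (7, 1), (7, 2), (7, 7), (9, 7), (10, 4)}.
Total count |C(F_11)_aff| = 13.


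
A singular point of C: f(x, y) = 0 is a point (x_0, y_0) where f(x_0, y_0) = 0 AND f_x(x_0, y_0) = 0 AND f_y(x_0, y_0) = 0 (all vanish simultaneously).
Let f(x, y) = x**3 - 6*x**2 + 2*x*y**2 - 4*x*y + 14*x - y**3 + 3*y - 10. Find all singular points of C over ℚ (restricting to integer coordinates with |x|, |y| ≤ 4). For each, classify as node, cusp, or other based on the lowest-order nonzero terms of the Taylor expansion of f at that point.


Singular points: {(2, 1)}; classification: cusp.

Compute partial derivatives:
  f_x = 3*x**2 - 12*x + 2*y**2 - 4*y + 14.
  f_y = 4*x*y - 4*x - 3*y**2 + 3.
Scan x_0 ∈ {−4, ..., 4}. For each x_0, f_y(x_0, y) is a polynomial in y; find its integer roots y ∈ {−4, ..., 4}, then test f_x and f at those candidates.
  x = -4: f_y(-4, y) = -3*y**2 - 16*y + 19; vanishes at y ∈ {1}. (-4, 1): f_x = 108 ≠ 0.
  x = -3: f_y(-3, y) = -3*y**2 - 12*y + 15; vanishes at y ∈ {1}. (-3, 1): f_x = 75 ≠ 0.
  x = -2: f_y(-2, y) = -3*y**2 - 8*y + 11; vanishes at y ∈ {1}. (-2, 1): f_x = 48 ≠ 0.
  x = -1: f_y(-1, y) = -3*y**2 - 4*y + 7; vanishes at y ∈ {1}. (-1, 1): f_x = 27 ≠ 0.
  x = 0: f_y(0, y) = 3 - 3*y**2; vanishes at y ∈ {-1, 1}. (0, -1): f_x = 20 ≠ 0; (0, 1): f_x = 12 ≠ 0.
  x = 1: f_y(1, y) = -3*y**2 + 4*y - 1; vanishes at y ∈ {1}. (1, 1): f_x = 3 ≠ 0.
  x = 2: f_y(2, y) = -3*y**2 + 8*y - 5; vanishes at y ∈ {1}. (2, 1): f_x = 0, f = 0 — SINGULAR.
  x = 3: f_y(3, y) = -3*y**2 + 12*y - 9; vanishes at y ∈ {1, 3}. (3, 1): f_x = 3 ≠ 0; (3, 3): f_x = 11 ≠ 0.
  x = 4: f_y(4, y) = -3*y**2 + 16*y - 13; vanishes at y ∈ {1}. (4, 1): f_x = 12 ≠ 0.
Only singular point on the grid: (2, 1).
Classify: substitute x = 2 + u, y = 1 + v and expand: f = u**3 + 2*u*v**2 - v**3 + v**2.
No constant or linear terms (consistent with a singular point). Quadratic part: v**2. Cubic part: u**3 + 2*u*v**2 - v**3.
The quadratic part v**2 is a perfect square, so there is a single (double) tangent line v = 0, i.e. y = 1. Restricting the cubic part to that line (v = 0) leaves u**3 ≠ 0, so f is not divisible by v and the branch is v² ≈ -u**3 to lowest order — this is a cusp.
Classification: cusp.


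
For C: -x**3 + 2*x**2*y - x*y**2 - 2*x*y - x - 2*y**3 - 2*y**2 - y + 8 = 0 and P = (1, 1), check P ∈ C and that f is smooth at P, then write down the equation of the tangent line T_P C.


Tangent line at P: -3*x - 13*y + 16 = 0.

Step 1: f(1, 1) = 0, so P lies on C.
Step 2: partial derivatives
  f_x(x, y) = -3*x**2 + 4*x*y - y**2 - 2*y - 1, f_y(x, y) = 2*x**2 - 2*x*y - 2*x - 6*y**2 - 4*y - 1.
  f_x(P) = -3, f_y(P) = -13 (gradient nonzero, so P is smooth).
Step 3: tangent line at P: -3·(x − 1) + -13·(y − 1) = 0.
Expanding: -3*x - 13*y + 16 = 0.


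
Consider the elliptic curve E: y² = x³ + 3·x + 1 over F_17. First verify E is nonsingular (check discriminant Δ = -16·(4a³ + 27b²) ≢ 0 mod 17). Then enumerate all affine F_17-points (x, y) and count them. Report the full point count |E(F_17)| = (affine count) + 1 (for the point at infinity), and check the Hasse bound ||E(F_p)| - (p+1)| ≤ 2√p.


Affine points = {(0, 1), (0, 16), (2, 7), (2, 10), (4, 3), (4, 14), (7, 5), (7, 12), (9, 3), (9, 14), (14, 4), (14, 13), (15, 2), (15, 15)}; affine count = 14; |E(F_17)| = 15.

Discriminant check: Δ ∝ 4a³ + 27b² = 4·3³ + 27·1² = 4·27 + 27·1 ≡ 16 (mod 17). Nonzero ⇒ E is nonsingular.
For each x ∈ F_17, compute rhs = x³ + 3·x + 1 mod 17, then count y ∈ F_17 with y² ≡ rhs.
  x = 0: rhs = 1, matching y values: 1, 16 (2 points).
  x = 1: rhs = 5, matching y values: none (0 points).
  x = 2: rhs = 15, matching y values: 7, 10 (2 points).
  x = 3: rhs = 3, matching y values: none (0 points).
  x = 4: rhs = 9, matching y values: 3, 14 (2 points).
  x = 5: rhs = 5, matching y values: none (0 points).
  x = 6: rhs = 14, matching y values: none (0 points).
  x = 7: rhs = 8, matching y values: 5, 12 (2 points).
  x = 8: rhs = 10, matching y values: none (0 points).
  x = 9: rhs = 9, matching y values: 3, 14 (2 points).
  x = 10: rhs = 11, matching y values: none (0 points).
  x = 11: rhs = 5, matching y values: none (0 points).
  x = 12: rhs = 14, matching y values: none (0 points).
  x = 13: rhs = 10, matching y values: none (0 points).
  x = 14: rhs = 16, matching y values: 4, 13 (2 points).
  x = 15: rhs = 4, matching y values: 2, 15 (2 points).
  x = 16: rhs = 14, matching y values: none (0 points).
Total affine count: 14.
Full point count |E(F_17)| = 14 + 1 = 15.
Hasse bound: |15 − (17+1)| = |-3| = 3 ≤ 2√17 ≈ 8.2462 ✓.


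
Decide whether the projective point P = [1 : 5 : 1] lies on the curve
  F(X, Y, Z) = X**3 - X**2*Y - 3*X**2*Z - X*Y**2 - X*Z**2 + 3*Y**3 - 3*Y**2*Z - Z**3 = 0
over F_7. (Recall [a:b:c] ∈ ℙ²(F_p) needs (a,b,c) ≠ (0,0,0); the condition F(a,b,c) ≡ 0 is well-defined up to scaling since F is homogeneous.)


F(1,5,1) ≡ 0 (mod 7); P is on the curve.

Evaluate F(1, 5, 1) term-by-term (mod 7).
  X**3 ↦ 1·1·1·1 = 1
  -X**2*Y ↦ -1·1·5·1 = -5
  -3*X**2*Z ↦ -3·1·1·1 = -3
  -X*Y**2 ↦ -1·1·25·1 = -25
  -X*Z**2 ↦ -1·1·1·1 = -1
  3*Y**3 ↦ 3·1·125·1 = 375
  -3*Y**2*Z ↦ -3·1·25·1 = -75
  -Z**3 ↦ -1·1·1·1 = -1
Sum: F(1, 5, 1) = (1) + (-5) + (-3) + (-25) + (-1) + (375) + (-75) + (-1) = 266.
Reducing mod 7: 266 ≡ 0 (mod 7).
Since F(a, b, c) ≡ 0 (mod 7), P lies on the curve.


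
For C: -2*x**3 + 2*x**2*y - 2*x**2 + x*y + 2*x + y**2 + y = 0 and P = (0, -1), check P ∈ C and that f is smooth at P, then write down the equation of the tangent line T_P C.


Tangent line at P: x - y - 1 = 0.

Step 1: f(0, -1) = 0, so P lies on C.
Step 2: partial derivatives
  f_x(x, y) = -6*x**2 + 4*x*y - 4*x + y + 2, f_y(x, y) = 2*x**2 + x + 2*y + 1.
  f_x(P) = 1, f_y(P) = -1 (gradient nonzero, so P is smooth).
Step 3: tangent line at P: 1·(x − 0) + -1·(y − -1) = 0.
Expanding: x - y - 1 = 0.


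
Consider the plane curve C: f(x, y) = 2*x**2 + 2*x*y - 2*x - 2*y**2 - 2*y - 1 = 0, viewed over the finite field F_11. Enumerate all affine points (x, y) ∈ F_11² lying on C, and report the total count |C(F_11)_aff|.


Affine F_11-points: {(1, 4), (1, 7), (3, 0), (3, 2), (4, 7), (6, 8), (7, 2), (7, 4), (9, 0), (9, 8)}; count = 10.

For each of the 121 pairs (x, y) ∈ F_11², evaluate f(x, y) mod 11. Record the zeros.
  x = 0: [0↦10, 1↦6, 2↦9, 3↦8, 4↦3, 5↦5, 6↦3, 7↦8, 8↦9, 9↦6, 10↦10]  zeros at y ∈ ∅
  x = 1: [0↦10, 1↦8, 2↦2, 3↦3, 4↦0, 5↦4, 6↦4, 7↦0, 8↦3, 9↦2, 10↦8]  zeros at y ∈ {4, 7}
  x = 2: [0↦3, 1↦3, 2↦10, 3↦2, 4↦1, 5↦7, 6↦9, 7↦7, 8↦1, 9↦2, 10↦10]  zeros at y ∈ ∅
  x = 3: [0↦0, 1↦2, 2↦0, 3↦5, 4↦6, 5↦3, 6↦7, 7↦7, 8↦3, 9↦6, 10↦5]  zeros at y ∈ {0, 2}
  x = 4: [0↦1, 1↦5, 2↦5, 3↦1, 4↦4, 5↦3, 6↦9, 7↦0, 8↦9, 9↦3, 10↦4]  zeros at y ∈ {7}
  x = 5: [0↦6, 1↦1, 2↦3, 3↦1, 4↦6, 5↦7, 6↦4, 7↦8, 8↦8, 9↦4, 10↦7]  zeros at y ∈ ∅
  x = 6: [0↦4, 1↦1, 2↦5, 3↦5, 4↦1, 5↦4, 6↦3, 7↦9, 8↦0, 9↦9, 10↦3]  zeros at y ∈ {8}
  x = 7: [0↦6, 1↦5, 2↦0, 3↦2, 4↦0, 5↦5, 6↦6, 7↦3, 8↦7, 9↦7, 10↦3]  zeros at y ∈ {2, 4}
  x = 8: [0↦1, 1↦2, 2↦10, 3↦3, 4↦3, 5↦10, 6↦2, 7↦1, 8↦7, 9↦9, 10↦7]  zeros at y ∈ ∅
  x = 9: [0↦0, 1↦3, 2↦2, 3↦8, 4↦10, 5↦8, 6↦2, 7↦3, 8↦0, 9↦4, 10↦4]  zeros at y ∈ {0, 8}
  x = 10: [0↦3, 1↦8, 2↦9, 3↦6, 4↦10, 5↦10, 6↦6, 7↦9, 8↦8, 9↦3, 10↦5]  zeros at y ∈ ∅
Collecting zeros: affine points = {(1, 4), (1, 7), (3, 0), (3, 2), (4, 7), (6, 8), (7, 2), (7, 4), (9, 0), (9, 8)}.
Total count |C(F_11)_aff| = 10.


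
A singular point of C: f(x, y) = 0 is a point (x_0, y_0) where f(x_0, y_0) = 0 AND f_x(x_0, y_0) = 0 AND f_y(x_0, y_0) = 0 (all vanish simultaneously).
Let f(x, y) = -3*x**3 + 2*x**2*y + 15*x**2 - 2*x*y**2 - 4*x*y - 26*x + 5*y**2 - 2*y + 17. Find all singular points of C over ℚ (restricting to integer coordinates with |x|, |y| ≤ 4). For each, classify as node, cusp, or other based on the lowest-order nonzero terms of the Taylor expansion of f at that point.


Singular points: {(2, 1)}; classification: node.

Compute partial derivatives:
  f_x = -9*x**2 + 4*x*y + 30*x - 2*y**2 - 4*y - 26.
  f_y = 2*x**2 - 4*x*y - 4*x + 10*y - 2.
Scan x_0 ∈ {−4, ..., 4}. For each x_0, f_y(x_0, y) is a polynomial in y; find its integer roots y ∈ {−4, ..., 4}, then test f_x and f at those candidates.
  x = -4: f_y(-4, y) = 26*y + 46; no integer root y with |y| ≤ 4.
  x = -3: f_y(-3, y) = 22*y + 28; no integer root y with |y| ≤ 4.
  x = -2: f_y(-2, y) = 18*y + 14; no integer root y with |y| ≤ 4.
  x = -1: f_y(-1, y) = 14*y + 4; no integer root y with |y| ≤ 4.
  x = 0: f_y(0, y) = 10*y - 2; no integer root y with |y| ≤ 4.
  x = 1: f_y(1, y) = 6*y - 4; no integer root y with |y| ≤ 4.
  x = 2: f_y(2, y) = 2*y - 2; vanishes at y ∈ {1}. (2, 1): f_x = 0, f = 0 — SINGULAR.
  x = 3: f_y(3, y) = 4 - 2*y; vanishes at y ∈ {2}. (3, 2): f_x = -9 ≠ 0.
  x = 4: f_y(4, y) = 14 - 6*y; no integer root y with |y| ≤ 4.
Only singular point on the grid: (2, 1).
Classify: substitute x = 2 + u, y = 1 + v and expand: f = -3*u**3 + 2*u**2*v - u**2 - 2*u*v**2 + v**2.
No constant or linear terms (consistent with a singular point). Quadratic part: -u**2 + v**2. Cubic part: -3*u**3 + 2*u**2*v - 2*u*v**2.
The quadratic part v**2 - u**2 = (v − u)(v + u) splits into two distinct linear factors, so there are two distinct tangent lines y − 1 = ±(x − 2) — this is a node (ordinary double point).
Classification: node.


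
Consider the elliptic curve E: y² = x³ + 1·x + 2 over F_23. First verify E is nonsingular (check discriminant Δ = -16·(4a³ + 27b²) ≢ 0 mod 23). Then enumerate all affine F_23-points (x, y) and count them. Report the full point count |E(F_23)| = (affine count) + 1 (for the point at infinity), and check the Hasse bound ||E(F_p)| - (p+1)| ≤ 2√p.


Affine points = {(0, 5), (0, 18), (1, 2), (1, 21), (2, 9), (2, 14), (3, 3), (3, 20), (4, 1), (4, 22), (8, 4), (8, 19), (9, 2), (9, 21), (10, 0), (13, 2), (13, 21), (14, 0), (19, 7), (19, 16), (20, 8), (20, 15), (22, 0)}; affine count = 23; |E(F_23)| = 24.

Discriminant check: Δ ∝ 4a³ + 27b² = 4·1³ + 27·2² = 4·1 + 27·4 ≡ 20 (mod 23). Nonzero ⇒ E is nonsingular.
For each x ∈ F_23, compute rhs = x³ + 1·x + 2 mod 23, then count y ∈ F_23 with y² ≡ rhs.
  x = 0: rhs = 2, matching y values: 5, 18 (2 points).
  x = 1: rhs = 4, matching y values: 2, 21 (2 points).
  x = 2: rhs = 12, matching y values: 9, 14 (2 points).
  x = 3: rhs = 9, matching y values: 3, 20 (2 points).
  x = 4: rhs = 1, matching y values: 1, 22 (2 points).
  x = 5: rhs = 17, matching y values: none (0 points).
  x = 6: rhs = 17, matching y values: none (0 points).
  x = 7: rhs = 7, matching y values: none (0 points).
  x = 8: rhs = 16, matching y values: 4, 19 (2 points).
  x = 9: rhs = 4, matching y values: 2, 21 (2 points).
  x = 10: rhs = 0, matching y values: 0 (1 points).
  x = 11: rhs = 10, matching y values: none (0 points).
  x = 12: rhs = 17, matching y values: none (0 points).
  x = 13: rhs = 4, matching y values: 2, 21 (2 points).
  x = 14: rhs = 0, matching y values: 0 (1 points).
  x = 15: rhs = 11, matching y values: none (0 points).
  x = 16: rhs = 20, matching y values: none (0 points).
  x = 17: rhs = 10, matching y values: none (0 points).
  x = 18: rhs = 10, matching y values: none (0 points).
  x = 19: rhs = 3, matching y values: 7, 16 (2 points).
  x = 20: rhs = 18, matching y values: 8, 15 (2 points).
  x = 21: rhs = 15, matching y values: none (0 points).
  x = 22: rhs = 0, matching y values: 0 (1 points).
Total affine count: 23.
Full point count |E(F_23)| = 23 + 1 = 24.
Hasse bound: |24 − (23+1)| = |0| = 0 ≤ 2√23 ≈ 9.5917 ✓.


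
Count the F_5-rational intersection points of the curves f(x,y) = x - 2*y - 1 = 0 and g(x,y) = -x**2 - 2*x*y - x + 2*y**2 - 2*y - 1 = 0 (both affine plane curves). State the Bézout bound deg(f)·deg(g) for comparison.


Common zeros: ∅; count = 0; Bézout bound = 2.

deg(f) = 1, deg(g) = 2, so Bézout bound = 2.
Scan x ∈ F_5. For each x, list the y ∈ F_5 with f(x, y) ≡ 0 and those with g(x, y) ≡ 0 (mod 5); the common zeros in that column are the intersection.
  x = 0: f ≡ 0 at y ∈ {2}; g ≡ 0 at y ∈ ∅; common: ∅.
  x = 1: f ≡ 0 at y ∈ {0}; g ≡ 0 at y ∈ {1}; common: ∅.
  x = 2: f ≡ 0 at y ∈ {3}; g ≡ 0 at y ∈ ∅; common: ∅.
  x = 3: f ≡ 0 at y ∈ {1}; g ≡ 0 at y ∈ ∅; common: ∅.
  x = 4: f ≡ 0 at y ∈ {4}; g ≡ 0 at y ∈ ∅; common: ∅.
Collecting: common zeros = ∅, so the count is 0.
Comparison with the Bézout bound: 0 ≤ 2 = deg(f)·deg(g), as expected for curves with no common component (the affine F_5-count falls short of the bound because intersections may lie at infinity, over extension fields, or carry multiplicity).


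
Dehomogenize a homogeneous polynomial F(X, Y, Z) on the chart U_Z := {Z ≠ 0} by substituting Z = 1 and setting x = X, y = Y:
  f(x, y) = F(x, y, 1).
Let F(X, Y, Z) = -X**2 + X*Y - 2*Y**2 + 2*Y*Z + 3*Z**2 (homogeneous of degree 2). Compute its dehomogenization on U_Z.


f(x, y) = -x**2 + x*y - 2*y**2 + 2*y + 3

On U_Z we set Z = 1. Each monomial c·X^i·Y^j·Z^k in F becomes c·x^i·y^j·1^k = c·x^i·y^j.
Substituting Z = 1: F(X, Y, 1) = -x**2 + x*y - 2*y**2 + 2*y + 3.
Note: deg(f) ≤ deg(F) = 2; strict inequality happens when F is divisible by Z (lost terms).


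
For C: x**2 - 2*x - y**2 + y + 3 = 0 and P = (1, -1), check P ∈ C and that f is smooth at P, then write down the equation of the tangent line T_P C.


Tangent line at P: 3*y + 3 = 0.

Step 1: f(1, -1) = 0, so P lies on C.
Step 2: partial derivatives
  f_x(x, y) = 2*x - 2, f_y(x, y) = 1 - 2*y.
  f_x(P) = 0, f_y(P) = 3 (gradient nonzero, so P is smooth).
Step 3: tangent line at P: 0·(x − 1) + 3·(y − -1) = 0.
Expanding: 3*y + 3 = 0.


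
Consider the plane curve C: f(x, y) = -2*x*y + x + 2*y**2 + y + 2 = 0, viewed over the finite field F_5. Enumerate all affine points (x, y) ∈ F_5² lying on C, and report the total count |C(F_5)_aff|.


Affine F_5-points: {(0, 1), (3, 0), (4, 2), (4, 4)}; count = 4.

For each of the 25 pairs (x, y) ∈ F_5², evaluate f(x, y) mod 5. Record the zeros.
  x = 0: [0↦2, 1↦0, 2↦2, 3↦3, 4↦3]  zeros at y ∈ {1}
  x = 1: [0↦3, 1↦4, 2↦4, 3↦3, 4↦1]  zeros at y ∈ ∅
  x = 2: [0↦4, 1↦3, 2↦1, 3↦3, 4↦4]  zeros at y ∈ ∅
  x = 3: [0↦0, 1↦2, 2↦3, 3↦3, 4↦2]  zeros at y ∈ {0}
  x = 4: [0↦1, 1↦1, 2↦0, 3↦3, 4↦0]  zeros at y ∈ {2, 4}
Collecting zeros: affine points = {(0, 1), (3, 0), (4, 2), (4, 4)}.
Total count |C(F_5)_aff| = 4.


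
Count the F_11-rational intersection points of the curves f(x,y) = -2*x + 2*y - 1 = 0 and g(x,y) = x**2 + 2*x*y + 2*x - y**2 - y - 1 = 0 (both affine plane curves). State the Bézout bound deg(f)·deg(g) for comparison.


Common zeros: {(2, 8), (3, 9)}; count = 2; Bézout bound = 2.

deg(f) = 1, deg(g) = 2, so Bézout bound = 2.
Scan x ∈ F_11. For each x, list the y ∈ F_11 with f(x, y) ≡ 0 and those with g(x, y) ≡ 0 (mod 11); the common zeros in that column are the intersection.
  x = 0: f ≡ 0 at y ∈ {6}; g ≡ 0 at y ∈ ∅; common: ∅.
  x = 1: f ≡ 0 at y ∈ {7}; g ≡ 0 at y ∈ {2, 10}; common: ∅.
  x = 2: f ≡ 0 at y ∈ {8}; g ≡ 0 at y ∈ {6, 8}; common: {8}.
  x = 3: f ≡ 0 at y ∈ {9}; g ≡ 0 at y ∈ {7, 9}; common: {9}.
  x = 4: f ≡ 0 at y ∈ {10}; g ≡ 0 at y ∈ {2, 5}; common: ∅.
  x = 5: f ≡ 0 at y ∈ {0}; g ≡ 0 at y ∈ ∅; common: ∅.
  x = 6: f ≡ 0 at y ∈ {1}; g ≡ 0 at y ∈ {5, 6}; common: ∅.
  x = 7: f ≡ 0 at y ∈ {2}; g ≡ 0 at y ∈ ∅; common: ∅.
  x = 8: f ≡ 0 at y ∈ {3}; g ≡ 0 at y ∈ ∅; common: ∅.
  x = 9: f ≡ 0 at y ∈ {4}; g ≡ 0 at y ∈ ∅; common: ∅.
  x = 10: f ≡ 0 at y ∈ {5}; g ≡ 0 at y ∈ {9, 10}; common: ∅.
Collecting: common zeros = {(2, 8), (3, 9)}, so the count is 2.
Comparison with the Bézout bound: 2 ≤ 2 = deg(f)·deg(g), as expected for curves with no common component (the bound is attained).


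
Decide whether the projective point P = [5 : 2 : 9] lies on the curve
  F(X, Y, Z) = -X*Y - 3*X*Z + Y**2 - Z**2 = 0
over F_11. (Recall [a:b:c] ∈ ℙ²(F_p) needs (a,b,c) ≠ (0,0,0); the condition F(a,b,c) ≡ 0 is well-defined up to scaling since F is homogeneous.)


F(5,2,9) ≡ 9 (mod 11); P is NOT on the curve.

Evaluate F(5, 2, 9) term-by-term (mod 11).
  -X*Y ↦ -1·5·2·1 = -10
  -3*X*Z ↦ -3·5·1·9 = -135
  Y**2 ↦ 1·1·4·1 = 4
  -Z**2 ↦ -1·1·1·81 = -81
Sum: F(5, 2, 9) = (-10) + (-135) + (4) + (-81) = -222.
Reducing mod 11: -222 ≡ 9 (mod 11).
Since F(a, b, c) ≡ 9 ≠ 0 (mod 11), P does NOT lie on the curve.


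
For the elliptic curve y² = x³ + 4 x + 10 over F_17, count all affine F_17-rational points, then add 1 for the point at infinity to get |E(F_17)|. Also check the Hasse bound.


Affine points = {(1, 7), (1, 10), (2, 3), (2, 14), (3, 7), (3, 10), (5, 6), (5, 11), (10, 8), (10, 9), (11, 5), (11, 12), (12, 1), (12, 16), (13, 7), (13, 10)}; affine count = 16; |E(F_17)| = 17.

Discriminant check: Δ ∝ 4a³ + 27b² = 4·4³ + 27·10² = 4·64 + 27·100 ≡ 15 (mod 17). Nonzero ⇒ E is nonsingular.
For each x ∈ F_17, compute rhs = x³ + 4·x + 10 mod 17, then count y ∈ F_17 with y² ≡ rhs.
  x = 0: rhs = 10, matching y values: none (0 points).
  x = 1: rhs = 15, matching y values: 7, 10 (2 points).
  x = 2: rhs = 9, matching y values: 3, 14 (2 points).
  x = 3: rhs = 15, matching y values: 7, 10 (2 points).
  x = 4: rhs = 5, matching y values: none (0 points).
  x = 5: rhs = 2, matching y values: 6, 11 (2 points).
  x = 6: rhs = 12, matching y values: none (0 points).
  x = 7: rhs = 7, matching y values: none (0 points).
  x = 8: rhs = 10, matching y values: none (0 points).
  x = 9: rhs = 10, matching y values: none (0 points).
  x = 10: rhs = 13, matching y values: 8, 9 (2 points).
  x = 11: rhs = 8, matching y values: 5, 12 (2 points).
  x = 12: rhs = 1, matching y values: 1, 16 (2 points).
  x = 13: rhs = 15, matching y values: 7, 10 (2 points).
  x = 14: rhs = 5, matching y values: none (0 points).
  x = 15: rhs = 11, matching y values: none (0 points).
  x = 16: rhs = 5, matching y values: none (0 points).
Total affine count: 16.
Full point count |E(F_17)| = 16 + 1 = 17.
Hasse bound: |17 − (17+1)| = |-1| = 1 ≤ 2√17 ≈ 8.2462 ✓.


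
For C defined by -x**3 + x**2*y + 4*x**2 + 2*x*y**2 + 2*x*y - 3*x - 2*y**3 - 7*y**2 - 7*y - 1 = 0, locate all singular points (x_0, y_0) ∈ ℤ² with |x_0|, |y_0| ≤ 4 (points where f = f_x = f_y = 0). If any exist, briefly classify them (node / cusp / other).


Singular points: {(1, -1)}; classification: cusp.

Compute partial derivatives:
  f_x = -3*x**2 + 2*x*y + 8*x + 2*y**2 + 2*y - 3.
  f_y = x**2 + 4*x*y + 2*x - 6*y**2 - 14*y - 7.
Scan x_0 ∈ {−4, ..., 4}. For each x_0, f_y(x_0, y) is a polynomial in y; find its integer roots y ∈ {−4, ..., 4}, then test f_x and f at those candidates.
  x = -4: f_y(-4, y) = -6*y**2 - 30*y + 1; no integer root y with |y| ≤ 4.
  x = -3: f_y(-3, y) = -6*y**2 - 26*y - 4; no integer root y with |y| ≤ 4.
  x = -2: f_y(-2, y) = -6*y**2 - 22*y - 7; no integer root y with |y| ≤ 4.
  x = -1: f_y(-1, y) = -6*y**2 - 18*y - 8; no integer root y with |y| ≤ 4.
  x = 0: f_y(0, y) = -6*y**2 - 14*y - 7; no integer root y with |y| ≤ 4.
  x = 1: f_y(1, y) = -6*y**2 - 10*y - 4; vanishes at y ∈ {-1}. (1, -1): f_x = 0, f = 0 — SINGULAR.
  x = 2: f_y(2, y) = -6*y**2 - 6*y + 1; no integer root y with |y| ≤ 4.
  x = 3: f_y(3, y) = -6*y**2 - 2*y + 8; vanishes at y ∈ {1}. (3, 1): f_x = 4 ≠ 0.
  x = 4: f_y(4, y) = -6*y**2 + 2*y + 17; no integer root y with |y| ≤ 4.
Only singular point on the grid: (1, -1).
Classify: substitute x = 1 + u, y = -1 + v and expand: f = -u**3 + u**2*v + 2*u*v**2 - 2*v**3 + v**2.
No constant or linear terms (consistent with a singular point). Quadratic part: v**2. Cubic part: -u**3 + u**2*v + 2*u*v**2 - 2*v**3.
The quadratic part v**2 is a perfect square, so there is a single (double) tangent line v = 0, i.e. y = -1. Restricting the cubic part to that line (v = 0) leaves -u**3 ≠ 0, so f is not divisible by v and the branch is v² ≈ u**3 to lowest order — this is a cusp.
Classification: cusp.


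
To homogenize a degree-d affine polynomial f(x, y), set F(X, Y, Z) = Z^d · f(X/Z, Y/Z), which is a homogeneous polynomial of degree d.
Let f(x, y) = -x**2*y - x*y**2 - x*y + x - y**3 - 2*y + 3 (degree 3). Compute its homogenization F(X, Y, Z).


F(X, Y, Z) = -X**2*Y - X*Y**2 - X*Y*Z + X*Z**2 - Y**3 - 2*Y*Z**2 + 3*Z**3

deg(f) = 3.
Substitute x = X/Z, y = Y/Z into f, then multiply by Z^3.
  monomial -1·x^2·y^1 ↦ -1·X^2·Y^1·Z^0.
  monomial -1·x^1·y^2 ↦ -1·X^1·Y^2·Z^0.
  monomial -1·x^1·y^1 ↦ -1·X^1·Y^1·Z^1.
  monomial 1·x^1·y^0 ↦ 1·X^1·Y^0·Z^2.
  monomial -1·x^0·y^3 ↦ -1·X^0·Y^3·Z^0.
  monomial -2·x^0·y^1 ↦ -2·X^0·Y^1·Z^2.
  monomial 3·x^0·y^0 ↦ 3·X^0·Y^0·Z^3.
Collecting: F(X, Y, Z) = -X**2*Y - X*Y**2 - X*Y*Z + X*Z**2 - Y**3 - 2*Y*Z**2 + 3*Z**3.


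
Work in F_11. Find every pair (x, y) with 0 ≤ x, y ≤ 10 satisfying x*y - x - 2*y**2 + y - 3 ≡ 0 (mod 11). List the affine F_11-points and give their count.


Affine F_11-points: {(1, 5), (1, 7), (3, 4), (3, 9), (5, 6), (5, 8), (8, 0), (8, 10), (9, 2), (9, 3)}; count = 10.

For each of the 121 pairs (x, y) ∈ F_11², evaluate f(x, y) mod 11. Record the zeros.
  x = 0: [0↦8, 1↦7, 2↦2, 3↦4, 4↦2, 5↦7, 6↦8, 7↦5, 8↦9, 9↦9, 10↦5]  zeros at y ∈ ∅
  x = 1: [0↦7, 1↦7, 2↦3, 3↦6, 4↦5, 5↦0, 6↦2, 7↦0, 8↦5, 9↦6, 10↦3]  zeros at y ∈ {5, 7}
  x = 2: [0↦6, 1↦7, 2↦4, 3↦8, 4↦8, 5↦4, 6↦7, 7↦6, 8↦1, 9↦3, 10↦1]  zeros at y ∈ ∅
  x = 3: [0↦5, 1↦7, 2↦5, 3↦10, 4↦0, 5↦8, 6↦1, 7↦1, 8↦8, 9↦0, 10↦10]  zeros at y ∈ {4, 9}
  x = 4: [0↦4, 1↦7, 2↦6, 3↦1, 4↦3, 5↦1, 6↦6, 7↦7, 8↦4, 9↦8, 10↦8]  zeros at y ∈ ∅
  x = 5: [0↦3, 1↦7, 2↦7, 3↦3, 4↦6, 5↦5, 6↦0, 7↦2, 8↦0, 9↦5, 10↦6]  zeros at y ∈ {6, 8}
  x = 6: [0↦2, 1↦7, 2↦8, 3↦5, 4↦9, 5↦9, 6↦5, 7↦8, 8↦7, 9↦2, 10↦4]  zeros at y ∈ ∅
  x = 7: [0↦1, 1↦7, 2↦9, 3↦7, 4↦1, 5↦2, 6↦10, 7↦3, 8↦3, 9↦10, 10↦2]  zeros at y ∈ ∅
  x = 8: [0↦0, 1↦7, 2↦10, 3↦9, 4↦4, 5↦6, 6↦4, 7↦9, 8↦10, 9↦7, 10↦0]  zeros at y ∈ {0, 10}
  x = 9: [0↦10, 1↦7, 2↦0, 3↦0, 4↦7, 5↦10, 6↦9, 7↦4, 8↦6, 9↦4, 10↦9]  zeros at y ∈ {2, 3}
  x = 10: [0↦9, 1↦7, 2↦1, 3↦2, 4↦10, 5↦3, 6↦3, 7↦10, 8↦2, 9↦1, 10↦7]  zeros at y ∈ ∅
Collecting zeros: affine points = {(1, 5), (1, 7), (3, 4), (3, 9), (5, 6), (5, 8), (8, 0), (8, 10), (9, 2), (9, 3)}.
Total count |C(F_11)_aff| = 10.


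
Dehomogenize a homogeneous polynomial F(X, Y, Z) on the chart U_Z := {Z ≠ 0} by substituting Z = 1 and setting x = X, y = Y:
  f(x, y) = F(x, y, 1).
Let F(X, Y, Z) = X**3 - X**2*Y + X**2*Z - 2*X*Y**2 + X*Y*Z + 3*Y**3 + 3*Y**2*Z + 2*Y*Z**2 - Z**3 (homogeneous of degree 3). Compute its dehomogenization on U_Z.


f(x, y) = x**3 - x**2*y + x**2 - 2*x*y**2 + x*y + 3*y**3 + 3*y**2 + 2*y - 1

On U_Z we set Z = 1. Each monomial c·X^i·Y^j·Z^k in F becomes c·x^i·y^j·1^k = c·x^i·y^j.
Substituting Z = 1: F(X, Y, 1) = x**3 - x**2*y + x**2 - 2*x*y**2 + x*y + 3*y**3 + 3*y**2 + 2*y - 1.
Note: deg(f) ≤ deg(F) = 3; strict inequality happens when F is divisible by Z (lost terms).


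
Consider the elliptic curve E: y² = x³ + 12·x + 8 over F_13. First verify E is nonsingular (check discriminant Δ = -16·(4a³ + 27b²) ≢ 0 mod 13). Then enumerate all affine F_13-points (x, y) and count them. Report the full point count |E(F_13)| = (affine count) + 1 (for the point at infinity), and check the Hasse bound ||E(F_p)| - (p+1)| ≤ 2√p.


Affine points = {(2, 1), (2, 12), (4, 4), (4, 9), (6, 6), (6, 7), (9, 0), (10, 6), (10, 7)}; affine count = 9; |E(F_13)| = 10.

Discriminant check: Δ ∝ 4a³ + 27b² = 4·12³ + 27·8² = 4·1728 + 27·64 ≡ 8 (mod 13). Nonzero ⇒ E is nonsingular.
For each x ∈ F_13, compute rhs = x³ + 12·x + 8 mod 13, then count y ∈ F_13 with y² ≡ rhs.
  x = 0: rhs = 8, matching y values: none (0 points).
  x = 1: rhs = 8, matching y values: none (0 points).
  x = 2: rhs = 1, matching y values: 1, 12 (2 points).
  x = 3: rhs = 6, matching y values: none (0 points).
  x = 4: rhs = 3, matching y values: 4, 9 (2 points).
  x = 5: rhs = 11, matching y values: none (0 points).
  x = 6: rhs = 10, matching y values: 6, 7 (2 points).
  x = 7: rhs = 6, matching y values: none (0 points).
  x = 8: rhs = 5, matching y values: none (0 points).
  x = 9: rhs = 0, matching y values: 0 (1 points).
  x = 10: rhs = 10, matching y values: 6, 7 (2 points).
  x = 11: rhs = 2, matching y values: none (0 points).
  x = 12: rhs = 8, matching y values: none (0 points).
Total affine count: 9.
Full point count |E(F_13)| = 9 + 1 = 10.
Hasse bound: |10 − (13+1)| = |-4| = 4 ≤ 2√13 ≈ 7.2111 ✓.


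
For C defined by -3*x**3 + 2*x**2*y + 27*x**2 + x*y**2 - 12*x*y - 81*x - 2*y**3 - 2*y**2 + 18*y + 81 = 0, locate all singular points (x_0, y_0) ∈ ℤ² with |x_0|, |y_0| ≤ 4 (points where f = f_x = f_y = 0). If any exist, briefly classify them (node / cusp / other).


Singular points: {(3, 0)}; classification: cusp.

Compute partial derivatives:
  f_x = -9*x**2 + 4*x*y + 54*x + y**2 - 12*y - 81.
  f_y = 2*x**2 + 2*x*y - 12*x - 6*y**2 - 4*y + 18.
Scan x_0 ∈ {−4, ..., 4}. For each x_0, f_y(x_0, y) is a polynomial in y; find its integer roots y ∈ {−4, ..., 4}, then test f_x and f at those candidates.
  x = -4: f_y(-4, y) = -6*y**2 - 12*y + 98; no integer root y with |y| ≤ 4.
  x = -3: f_y(-3, y) = -6*y**2 - 10*y + 72; no integer root y with |y| ≤ 4.
  x = -2: f_y(-2, y) = -6*y**2 - 8*y + 50; no integer root y with |y| ≤ 4.
  x = -1: f_y(-1, y) = -6*y**2 - 6*y + 32; no integer root y with |y| ≤ 4.
  x = 0: f_y(0, y) = -6*y**2 - 4*y + 18; no integer root y with |y| ≤ 4.
  x = 1: f_y(1, y) = -6*y**2 - 2*y + 8; vanishes at y ∈ {1}. (1, 1): f_x = -43 ≠ 0.
  x = 2: f_y(2, y) = 2 - 6*y**2; no integer root y with |y| ≤ 4.
  x = 3: f_y(3, y) = -6*y**2 + 2*y; vanishes at y ∈ {0}. (3, 0): f_x = 0, f = 0 — SINGULAR.
  x = 4: f_y(4, y) = -6*y**2 + 4*y + 2; vanishes at y ∈ {1}. (4, 1): f_x = -4 ≠ 0.
Only singular point on the grid: (3, 0).
Classify: substitute x = 3 + u, y = 0 + v and expand: f = -3*u**3 + 2*u**2*v + u*v**2 - 2*v**3 + v**2.
No constant or linear terms (consistent with a singular point). Quadratic part: v**2. Cubic part: -3*u**3 + 2*u**2*v + u*v**2 - 2*v**3.
The quadratic part v**2 is a perfect square, so there is a single (double) tangent line v = 0, i.e. y = 0. Restricting the cubic part to that line (v = 0) leaves -3*u**3 ≠ 0, so f is not divisible by v and the branch is v² ≈ 3*u**3 to lowest order — this is a cusp.
Classification: cusp.


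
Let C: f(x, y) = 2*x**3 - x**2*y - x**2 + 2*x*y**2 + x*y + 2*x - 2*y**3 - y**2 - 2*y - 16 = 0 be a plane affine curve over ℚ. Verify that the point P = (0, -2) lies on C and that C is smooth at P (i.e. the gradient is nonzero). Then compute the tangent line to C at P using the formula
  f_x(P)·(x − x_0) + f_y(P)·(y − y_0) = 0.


Tangent line at P: 8*x - 22*y - 44 = 0.

Step 1: f(0, -2) = 0, so P lies on C.
Step 2: partial derivatives
  f_x(x, y) = 6*x**2 - 2*x*y - 2*x + 2*y**2 + y + 2, f_y(x, y) = -x**2 + 4*x*y + x - 6*y**2 - 2*y - 2.
  f_x(P) = 8, f_y(P) = -22 (gradient nonzero, so P is smooth).
Step 3: tangent line at P: 8·(x − 0) + -22·(y − -2) = 0.
Expanding: 8*x - 22*y - 44 = 0.


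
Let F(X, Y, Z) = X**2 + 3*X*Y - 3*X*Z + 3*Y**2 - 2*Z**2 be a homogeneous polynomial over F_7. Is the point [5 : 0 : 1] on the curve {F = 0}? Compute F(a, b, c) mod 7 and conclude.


F(5,0,1) ≡ 1 (mod 7); P is NOT on the curve.

Evaluate F(5, 0, 1) term-by-term (mod 7).
  X**2 ↦ 1·25·1·1 = 25
  3*X*Y ↦ 3·5·0·1 = 0
  -3*X*Z ↦ -3·5·1·1 = -15
  3*Y**2 ↦ 3·1·0·1 = 0
  -2*Z**2 ↦ -2·1·1·1 = -2
Sum: F(5, 0, 1) = (25) + (0) + (-15) + (0) + (-2) = 8.
Reducing mod 7: 8 ≡ 1 (mod 7).
Since F(a, b, c) ≡ 1 ≠ 0 (mod 7), P does NOT lie on the curve.


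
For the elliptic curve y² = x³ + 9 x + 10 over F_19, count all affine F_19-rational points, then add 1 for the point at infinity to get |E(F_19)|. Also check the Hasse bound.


Affine points = {(1, 1), (1, 18), (2, 6), (2, 13), (3, 8), (3, 11), (5, 3), (5, 16), (7, 6), (7, 13), (8, 9), (8, 10), (10, 6), (10, 13), (13, 5), (13, 14), (14, 7), (14, 12), (15, 9), (15, 10), (18, 0)}; affine count = 21; |E(F_19)| = 22.

Discriminant check: Δ ∝ 4a³ + 27b² = 4·9³ + 27·10² = 4·729 + 27·100 ≡ 11 (mod 19). Nonzero ⇒ E is nonsingular.
For each x ∈ F_19, compute rhs = x³ + 9·x + 10 mod 19, then count y ∈ F_19 with y² ≡ rhs.
  x = 0: rhs = 10, matching y values: none (0 points).
  x = 1: rhs = 1, matching y values: 1, 18 (2 points).
  x = 2: rhs = 17, matching y values: 6, 13 (2 points).
  x = 3: rhs = 7, matching y values: 8, 11 (2 points).
  x = 4: rhs = 15, matching y values: none (0 points).
  x = 5: rhs = 9, matching y values: 3, 16 (2 points).
  x = 6: rhs = 14, matching y values: none (0 points).
  x = 7: rhs = 17, matching y values: 6, 13 (2 points).
  x = 8: rhs = 5, matching y values: 9, 10 (2 points).
  x = 9: rhs = 3, matching y values: none (0 points).
  x = 10: rhs = 17, matching y values: 6, 13 (2 points).
  x = 11: rhs = 15, matching y values: none (0 points).
  x = 12: rhs = 3, matching y values: none (0 points).
  x = 13: rhs = 6, matching y values: 5, 14 (2 points).
  x = 14: rhs = 11, matching y values: 7, 12 (2 points).
  x = 15: rhs = 5, matching y values: 9, 10 (2 points).
  x = 16: rhs = 13, matching y values: none (0 points).
  x = 17: rhs = 3, matching y values: none (0 points).
  x = 18: rhs = 0, matching y values: 0 (1 points).
Total affine count: 21.
Full point count |E(F_19)| = 21 + 1 = 22.
Hasse bound: |22 − (19+1)| = |2| = 2 ≤ 2√19 ≈ 8.7178 ✓.


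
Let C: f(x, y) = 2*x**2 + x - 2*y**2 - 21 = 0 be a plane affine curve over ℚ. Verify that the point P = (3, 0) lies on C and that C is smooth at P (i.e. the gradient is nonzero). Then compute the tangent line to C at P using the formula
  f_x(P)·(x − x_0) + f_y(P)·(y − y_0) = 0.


Tangent line at P: 13*x - 39 = 0.

Step 1: f(3, 0) = 0, so P lies on C.
Step 2: partial derivatives
  f_x(x, y) = 4*x + 1, f_y(x, y) = -4*y.
  f_x(P) = 13, f_y(P) = 0 (gradient nonzero, so P is smooth).
Step 3: tangent line at P: 13·(x − 3) + 0·(y − 0) = 0.
Expanding: 13*x - 39 = 0.


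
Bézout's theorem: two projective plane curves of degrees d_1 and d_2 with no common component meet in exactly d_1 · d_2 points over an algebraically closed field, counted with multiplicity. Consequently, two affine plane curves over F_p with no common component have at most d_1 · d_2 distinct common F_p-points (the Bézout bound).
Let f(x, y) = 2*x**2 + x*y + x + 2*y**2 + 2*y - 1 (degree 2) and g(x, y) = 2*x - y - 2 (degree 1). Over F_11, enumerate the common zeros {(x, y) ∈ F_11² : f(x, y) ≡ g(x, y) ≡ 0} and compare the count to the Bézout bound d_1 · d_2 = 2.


Common zeros: {(4, 6), (9, 5)}; count = 2; Bézout bound = 2.

deg(f) = 2, deg(g) = 1, so Bézout bound = 2.
Scan x ∈ F_11. For each x, list the y ∈ F_11 with f(x, y) ≡ 0 and those with g(x, y) ≡ 0 (mod 11); the common zeros in that column are the intersection.
  x = 0: f ≡ 0 at y ∈ {2, 8}; g ≡ 0 at y ∈ {9}; common: ∅.
  x = 1: f ≡ 0 at y ∈ {7, 8}; g ≡ 0 at y ∈ {0}; common: ∅.
  x = 2: f ≡ 0 at y ∈ ∅; g ≡ 0 at y ∈ {2}; common: ∅.
  x = 3: f ≡ 0 at y ∈ ∅; g ≡ 0 at y ∈ {4}; common: ∅.
  x = 4: f ≡ 0 at y ∈ {2, 6}; g ≡ 0 at y ∈ {6}; common: {6}.
  x = 5: f ≡ 0 at y ∈ ∅; g ≡ 0 at y ∈ {8}; common: ∅.
  x = 6: f ≡ 0 at y ∈ {0, 7}; g ≡ 0 at y ∈ {10}; common: ∅.
  x = 7: f ≡ 0 at y ∈ ∅; g ≡ 0 at y ∈ {1}; common: ∅.
  x = 8: f ≡ 0 at y ∈ ∅; g ≡ 0 at y ∈ {3}; common: ∅.
  x = 9: f ≡ 0 at y ∈ {5, 6}; g ≡ 0 at y ∈ {5}; common: {5}.
  x = 10: f ≡ 0 at y ∈ {0, 5}; g ≡ 0 at y ∈ {7}; common: ∅.
Collecting: common zeros = {(4, 6), (9, 5)}, so the count is 2.
Comparison with the Bézout bound: 2 ≤ 2 = deg(f)·deg(g), as expected for curves with no common component (the bound is attained).
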